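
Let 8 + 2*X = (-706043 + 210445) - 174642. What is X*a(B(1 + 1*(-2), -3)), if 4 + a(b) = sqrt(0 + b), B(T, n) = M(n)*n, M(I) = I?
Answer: 335124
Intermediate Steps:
B(T, n) = n**2 (B(T, n) = n*n = n**2)
a(b) = -4 + sqrt(b) (a(b) = -4 + sqrt(0 + b) = -4 + sqrt(b))
X = -335124 (X = -4 + ((-706043 + 210445) - 174642)/2 = -4 + (-495598 - 174642)/2 = -4 + (1/2)*(-670240) = -4 - 335120 = -335124)
X*a(B(1 + 1*(-2), -3)) = -335124*(-4 + sqrt((-3)**2)) = -335124*(-4 + sqrt(9)) = -335124*(-4 + 3) = -335124*(-1) = 335124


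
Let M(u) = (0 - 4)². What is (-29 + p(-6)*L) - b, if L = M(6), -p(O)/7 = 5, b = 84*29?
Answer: -3025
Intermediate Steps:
b = 2436
M(u) = 16 (M(u) = (-4)² = 16)
p(O) = -35 (p(O) = -7*5 = -35)
L = 16
(-29 + p(-6)*L) - b = (-29 - 35*16) - 1*2436 = (-29 - 560) - 2436 = -589 - 2436 = -3025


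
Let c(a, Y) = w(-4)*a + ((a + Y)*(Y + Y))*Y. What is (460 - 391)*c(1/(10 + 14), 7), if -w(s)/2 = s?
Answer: 190555/4 ≈ 47639.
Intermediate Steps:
w(s) = -2*s
c(a, Y) = 8*a + 2*Y²*(Y + a) (c(a, Y) = (-2*(-4))*a + ((a + Y)*(Y + Y))*Y = 8*a + ((Y + a)*(2*Y))*Y = 8*a + (2*Y*(Y + a))*Y = 8*a + 2*Y²*(Y + a))
(460 - 391)*c(1/(10 + 14), 7) = (460 - 391)*(2*7³ + 8/(10 + 14) + 2*7²/(10 + 14)) = 69*(2*343 + 8/24 + 2*49/24) = 69*(686 + 8*(1/24) + 2*(1/24)*49) = 69*(686 + ⅓ + 49/12) = 69*(8285/12) = 190555/4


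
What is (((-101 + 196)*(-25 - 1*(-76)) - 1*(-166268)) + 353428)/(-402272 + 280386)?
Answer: -524541/121886 ≈ -4.3035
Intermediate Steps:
(((-101 + 196)*(-25 - 1*(-76)) - 1*(-166268)) + 353428)/(-402272 + 280386) = ((95*(-25 + 76) + 166268) + 353428)/(-121886) = ((95*51 + 166268) + 353428)*(-1/121886) = ((4845 + 166268) + 353428)*(-1/121886) = (171113 + 353428)*(-1/121886) = 524541*(-1/121886) = -524541/121886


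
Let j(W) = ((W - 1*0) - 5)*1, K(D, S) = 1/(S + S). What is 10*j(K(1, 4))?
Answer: -195/4 ≈ -48.750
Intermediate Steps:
K(D, S) = 1/(2*S)
j(W) = -5 + W (j(W) = ((W + 0) - 5)*1 = (W - 5)*1 = (-5 + W)*1 = -5 + W)
10*j(K(1, 4)) = 10*(-5 + (½)/4) = 10*(-5 + (½)*(¼)) = 10*(-5 + ⅛) = 10*(-39/8) = -195/4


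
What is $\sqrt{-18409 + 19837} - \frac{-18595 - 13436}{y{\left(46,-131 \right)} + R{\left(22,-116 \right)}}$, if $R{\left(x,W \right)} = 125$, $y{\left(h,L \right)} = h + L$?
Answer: $\frac{32031}{40} + 2 \sqrt{357} \approx 838.56$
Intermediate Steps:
$y{\left(h,L \right)} = L + h$
$\sqrt{-18409 + 19837} - \frac{-18595 - 13436}{y{\left(46,-131 \right)} + R{\left(22,-116 \right)}} = \sqrt{-18409 + 19837} - \frac{-18595 - 13436}{\left(-131 + 46\right) + 125} = \sqrt{1428} - - \frac{32031}{-85 + 125} = 2 \sqrt{357} - - \frac{32031}{40} = 2 \sqrt{357} + \frac{32031}{40} = \frac{32031}{40} + 2 \sqrt{357}$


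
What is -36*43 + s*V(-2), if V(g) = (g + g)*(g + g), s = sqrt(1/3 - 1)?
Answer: -1548 + 16*I*sqrt(6)/3 ≈ -1548.0 + 13.064*I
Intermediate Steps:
s = I*sqrt(6)/3 (s = sqrt(1/3 - 1) = sqrt(-2/3) = I*sqrt(6)/3 ≈ 0.8165*I)
V(g) = 4*g**2 (V(g) = (2*g)*(2*g) = 4*g**2)
-36*43 + s*V(-2) = -36*43 + (I*sqrt(6)/3)*(4*(-2)**2) = -1548 + (I*sqrt(6)/3)*(4*4) = -1548 + (I*sqrt(6)/3)*16 = -1548 + 16*I*sqrt(6)/3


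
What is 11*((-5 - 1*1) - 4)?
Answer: -110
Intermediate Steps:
11*((-5 - 1*1) - 4) = 11*((-5 - 1) - 4) = 11*(-6 - 4) = 11*(-10) = -110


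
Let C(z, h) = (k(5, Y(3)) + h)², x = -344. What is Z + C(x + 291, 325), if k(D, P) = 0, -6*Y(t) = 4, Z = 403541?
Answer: 509166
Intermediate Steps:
Y(t) = -⅔ (Y(t) = -⅙*4 = -⅔)
C(z, h) = h² (C(z, h) = (0 + h)² = h²)
Z + C(x + 291, 325) = 403541 + 325² = 403541 + 105625 = 509166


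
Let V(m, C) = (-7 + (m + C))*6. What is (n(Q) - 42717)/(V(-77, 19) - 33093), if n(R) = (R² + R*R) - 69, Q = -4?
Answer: 42754/33483 ≈ 1.2769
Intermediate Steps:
V(m, C) = -42 + 6*C + 6*m (V(m, C) = (-7 + (C + m))*6 = (-7 + C + m)*6 = -42 + 6*C + 6*m)
n(R) = -69 + 2*R² (n(R) = (R² + R²) - 69 = 2*R² - 69 = -69 + 2*R²)
(n(Q) - 42717)/(V(-77, 19) - 33093) = ((-69 + 2*(-4)²) - 42717)/((-42 + 6*19 + 6*(-77)) - 33093) = ((-69 + 2*16) - 42717)/((-42 + 114 - 462) - 33093) = ((-69 + 32) - 42717)/(-390 - 33093) = (-37 - 42717)/(-33483) = -42754*(-1/33483) = 42754/33483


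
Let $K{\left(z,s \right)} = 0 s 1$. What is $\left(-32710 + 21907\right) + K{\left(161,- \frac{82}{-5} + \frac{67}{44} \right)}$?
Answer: $-10803$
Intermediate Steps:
$K{\left(z,s \right)} = 0$ ($K{\left(z,s \right)} = 0 \cdot 1 = 0$)
$\left(-32710 + 21907\right) + K{\left(161,- \frac{82}{-5} + \frac{67}{44} \right)} = \left(-32710 + 21907\right) + 0 = -10803 + 0 = -10803$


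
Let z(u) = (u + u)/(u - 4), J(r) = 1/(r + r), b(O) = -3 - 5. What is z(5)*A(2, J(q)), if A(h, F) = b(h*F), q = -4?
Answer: -80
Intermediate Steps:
b(O) = -8
J(r) = 1/(2*r)
z(u) = 2*u/(-4 + u) (z(u) = (2*u)/(-4 + u) = 2*u/(-4 + u))
A(h, F) = -8
z(5)*A(2, J(q)) = (2*5/(-4 + 5))*(-8) = (2*5/1)*(-8) = (2*5*1)*(-8) = 10*(-8) = -80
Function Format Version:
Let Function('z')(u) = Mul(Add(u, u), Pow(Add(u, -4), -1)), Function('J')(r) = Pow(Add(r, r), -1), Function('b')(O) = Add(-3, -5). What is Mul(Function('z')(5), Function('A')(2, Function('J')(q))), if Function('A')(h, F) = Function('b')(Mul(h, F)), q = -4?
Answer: -80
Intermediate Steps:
Function('b')(O) = -8
Function('J')(r) = Mul(Rational(1, 2), Pow(r, -1)) (Function('J')(r) = Pow(Mul(2, r), -1) = Mul(Rational(1, 2), Pow(r, -1)))
Function('z')(u) = Mul(2, u, Pow(Add(-4, u), -1)) (Function('z')(u) = Mul(Mul(2, u), Pow(Add(-4, u), -1)) = Mul(2, u, Pow(Add(-4, u), -1)))
Function('A')(h, F) = -8
Mul(Function('z')(5), Function('A')(2, Function('J')(q))) = Mul(Mul(2, 5, Pow(Add(-4, 5), -1)), -8) = Mul(Mul(2, 5, Pow(1, -1)), -8) = Mul(Mul(2, 5, 1), -8) = Mul(10, -8) = -80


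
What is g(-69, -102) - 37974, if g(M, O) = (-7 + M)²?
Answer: -32198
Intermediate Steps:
g(-69, -102) - 37974 = (-7 - 69)² - 37974 = (-76)² - 37974 = 5776 - 37974 = -32198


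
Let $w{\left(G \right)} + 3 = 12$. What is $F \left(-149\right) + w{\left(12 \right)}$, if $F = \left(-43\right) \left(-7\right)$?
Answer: $-44840$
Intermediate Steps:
$w{\left(G \right)} = 9$ ($w{\left(G \right)} = -3 + 12 = 9$)
$F = 301$
$F \left(-149\right) + w{\left(12 \right)} = 301 \left(-149\right) + 9 = -44849 + 9 = -44840$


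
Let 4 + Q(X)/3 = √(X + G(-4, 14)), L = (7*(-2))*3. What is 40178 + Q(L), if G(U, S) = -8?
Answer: 40166 + 15*I*√2 ≈ 40166.0 + 21.213*I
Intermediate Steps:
L = -42 (L = -14*3 = -42)
Q(X) = -12 + 3*√(-8 + X) (Q(X) = -12 + 3*√(X - 8) = -12 + 3*√(-8 + X))
40178 + Q(L) = 40178 + (-12 + 3*√(-8 - 42)) = 40178 + (-12 + 3*√(-50)) = 40178 + (-12 + 3*(5*I*√2)) = 40178 + (-12 + 15*I*√2) = 40166 + 15*I*√2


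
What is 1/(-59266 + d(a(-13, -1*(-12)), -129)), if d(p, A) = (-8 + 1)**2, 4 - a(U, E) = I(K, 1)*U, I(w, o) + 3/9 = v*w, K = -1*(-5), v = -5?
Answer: -1/59217 ≈ -1.6887e-5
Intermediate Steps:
K = 5
I(w, o) = -1/3 - 5*w
a(U, E) = 4 + 76*U/3 (a(U, E) = 4 - (-1/3 - 5*5)*U = 4 - (-1/3 - 25)*U = 4 - (-76)*U/3 = 4 + 76*U/3)
d(p, A) = 49 (d(p, A) = (-7)**2 = 49)
1/(-59266 + d(a(-13, -1*(-12)), -129)) = 1/(-59266 + 49) = 1/(-59217) = -1/59217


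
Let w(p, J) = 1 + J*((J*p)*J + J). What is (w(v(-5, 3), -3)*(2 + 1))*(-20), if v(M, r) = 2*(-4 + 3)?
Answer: -3840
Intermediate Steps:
v(M, r) = -2 (v(M, r) = 2*(-1) = -2)
w(p, J) = 1 + J*(J + p*J²) (w(p, J) = 1 + J*(p*J² + J) = 1 + J*(J + p*J²))
(w(v(-5, 3), -3)*(2 + 1))*(-20) = ((1 + (-3)² - 2*(-3)³)*(2 + 1))*(-20) = ((1 + 9 - 2*(-27))*3)*(-20) = ((1 + 9 + 54)*3)*(-20) = (64*3)*(-20) = 192*(-20) = -3840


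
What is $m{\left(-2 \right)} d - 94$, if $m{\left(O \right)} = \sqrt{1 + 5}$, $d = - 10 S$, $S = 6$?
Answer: $-94 - 60 \sqrt{6} \approx -240.97$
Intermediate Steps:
$d = -60$ ($d = \left(-10\right) 6 = -60$)
$m{\left(O \right)} = \sqrt{6}$
$m{\left(-2 \right)} d - 94 = \sqrt{6} \left(-60\right) - 94 = - 60 \sqrt{6} - 94 = -94 - 60 \sqrt{6}$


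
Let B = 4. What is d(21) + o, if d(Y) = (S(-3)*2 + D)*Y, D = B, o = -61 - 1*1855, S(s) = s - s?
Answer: -1832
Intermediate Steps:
S(s) = 0
o = -1916 (o = -61 - 1855 = -1916)
D = 4
d(Y) = 4*Y (d(Y) = (0*2 + 4)*Y = (0 + 4)*Y = 4*Y)
d(21) + o = 4*21 - 1916 = 84 - 1916 = -1832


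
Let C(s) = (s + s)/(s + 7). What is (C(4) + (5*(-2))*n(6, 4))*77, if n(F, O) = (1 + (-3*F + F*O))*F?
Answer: -32284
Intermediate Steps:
C(s) = 2*s/(7 + s) (C(s) = (2*s)/(7 + s) = 2*s/(7 + s))
n(F, O) = F*(1 - 3*F + F*O) (n(F, O) = (1 - 3*F + F*O)*F = F*(1 - 3*F + F*O))
(C(4) + (5*(-2))*n(6, 4))*77 = (2*4/(7 + 4) + (5*(-2))*(6*(1 - 3*6 + 6*4)))*77 = (2*4/11 - 60*(1 - 18 + 24))*77 = (2*4*(1/11) - 60*7)*77 = (8/11 - 10*42)*77 = (8/11 - 420)*77 = -4612/11*77 = -32284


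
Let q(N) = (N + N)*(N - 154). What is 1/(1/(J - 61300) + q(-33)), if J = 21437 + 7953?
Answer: 31910/393833219 ≈ 8.1024e-5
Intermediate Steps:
J = 29390
q(N) = 2*N*(-154 + N) (q(N) = (2*N)*(-154 + N) = 2*N*(-154 + N))
1/(1/(J - 61300) + q(-33)) = 1/(1/(29390 - 61300) + 2*(-33)*(-154 - 33)) = 1/(1/(-31910) + 2*(-33)*(-187)) = 1/(-1/31910 + 12342) = 1/(393833219/31910) = 31910/393833219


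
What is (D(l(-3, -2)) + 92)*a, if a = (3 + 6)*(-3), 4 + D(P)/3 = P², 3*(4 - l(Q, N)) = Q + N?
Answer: -4761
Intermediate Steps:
l(Q, N) = 4 - N/3 - Q/3 (l(Q, N) = 4 - (Q + N)/3 = 4 - (N + Q)/3 = 4 + (-N/3 - Q/3) = 4 - N/3 - Q/3)
D(P) = -12 + 3*P²
a = -27 (a = 9*(-3) = -27)
(D(l(-3, -2)) + 92)*a = ((-12 + 3*(4 - ⅓*(-2) - ⅓*(-3))²) + 92)*(-27) = ((-12 + 3*(4 + ⅔ + 1)²) + 92)*(-27) = ((-12 + 3*(17/3)²) + 92)*(-27) = ((-12 + 3*(289/9)) + 92)*(-27) = ((-12 + 289/3) + 92)*(-27) = (253/3 + 92)*(-27) = (529/3)*(-27) = -4761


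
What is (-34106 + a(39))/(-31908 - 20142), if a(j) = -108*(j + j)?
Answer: 4253/5205 ≈ 0.81710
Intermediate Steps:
a(j) = -216*j
(-34106 + a(39))/(-31908 - 20142) = (-34106 - 216*39)/(-31908 - 20142) = (-34106 - 8424)/(-52050) = -42530*(-1/52050) = 4253/5205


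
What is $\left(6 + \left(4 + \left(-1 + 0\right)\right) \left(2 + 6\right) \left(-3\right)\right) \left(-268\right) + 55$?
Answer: $17743$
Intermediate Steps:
$\left(6 + \left(4 + \left(-1 + 0\right)\right) \left(2 + 6\right) \left(-3\right)\right) \left(-268\right) + 55 = \left(6 + \left(4 - 1\right) 8 \left(-3\right)\right) \left(-268\right) + 55 = \left(6 + 3 \cdot 8 \left(-3\right)\right) \left(-268\right) + 55 = \left(6 + 24 \left(-3\right)\right) \left(-268\right) + 55 = \left(6 - 72\right) \left(-268\right) + 55 = \left(-66\right) \left(-268\right) + 55 = 17688 + 55 = 17743$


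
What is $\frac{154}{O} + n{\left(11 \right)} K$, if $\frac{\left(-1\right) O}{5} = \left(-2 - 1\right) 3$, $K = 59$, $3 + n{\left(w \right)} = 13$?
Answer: $\frac{26704}{45} \approx 593.42$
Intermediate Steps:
$n{\left(w \right)} = 10$ ($n{\left(w \right)} = -3 + 13 = 10$)
$O = 45$ ($O = - 5 \left(-2 - 1\right) 3 = - 5 \left(\left(-3\right) 3\right) = \left(-5\right) \left(-9\right) = 45$)
$\frac{154}{O} + n{\left(11 \right)} K = \frac{154}{45} + 10 \cdot 59 = 154 \cdot \frac{1}{45} + 590 = \frac{154}{45} + 590 = \frac{26704}{45}$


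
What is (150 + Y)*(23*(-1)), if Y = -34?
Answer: -2668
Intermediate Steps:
(150 + Y)*(23*(-1)) = (150 - 34)*(23*(-1)) = 116*(-23) = -2668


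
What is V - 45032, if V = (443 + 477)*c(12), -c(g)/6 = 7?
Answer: -83672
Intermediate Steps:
c(g) = -42 (c(g) = -6*7 = -42)
V = -38640 (V = (443 + 477)*(-42) = 920*(-42) = -38640)
V - 45032 = -38640 - 45032 = -83672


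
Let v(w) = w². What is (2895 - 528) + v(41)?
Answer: 4048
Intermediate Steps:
(2895 - 528) + v(41) = (2895 - 528) + 41² = 2367 + 1681 = 4048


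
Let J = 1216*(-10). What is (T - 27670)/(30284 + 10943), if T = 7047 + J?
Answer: -32783/41227 ≈ -0.79518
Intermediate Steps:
J = -12160
T = -5113 (T = 7047 - 12160 = -5113)
(T - 27670)/(30284 + 10943) = (-5113 - 27670)/(30284 + 10943) = -32783/41227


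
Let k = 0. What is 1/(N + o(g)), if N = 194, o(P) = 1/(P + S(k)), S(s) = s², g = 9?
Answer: 9/1747 ≈ 0.0051517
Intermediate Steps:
o(P) = 1/P (o(P) = 1/(P + 0²) = 1/(P + 0) = 1/P)
1/(N + o(g)) = 1/(194 + 1/9) = 1/(194 + ⅑) = 1/(1747/9) = 9/1747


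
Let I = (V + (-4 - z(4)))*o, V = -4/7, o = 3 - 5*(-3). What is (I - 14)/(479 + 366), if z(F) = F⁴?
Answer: -6586/1183 ≈ -5.5672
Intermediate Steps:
o = 18 (o = 3 + 15 = 18)
V = -4/7 (V = -4*⅐ = -4/7 ≈ -0.57143)
I = -32832/7 (I = (-4/7 + (-4 - 1*4⁴))*18 = (-4/7 + (-4 - 1*256))*18 = (-4/7 + (-4 - 256))*18 = (-4/7 - 260)*18 = -1824/7*18 = -32832/7 ≈ -4690.3)
(I - 14)/(479 + 366) = (-32832/7 - 14)/(479 + 366) = -32930/7/845 = -32930/7*1/845 = -6586/1183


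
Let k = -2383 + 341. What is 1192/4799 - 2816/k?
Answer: 7974024/4899779 ≈ 1.6274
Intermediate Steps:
k = -2042
1192/4799 - 2816/k = 1192/4799 - 2816/(-2042) = 1192*(1/4799) - 2816*(-1/2042) = 1192/4799 + 1408/1021 = 7974024/4899779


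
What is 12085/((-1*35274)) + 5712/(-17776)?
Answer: -26019253/39189414 ≈ -0.66394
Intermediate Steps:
12085/((-1*35274)) + 5712/(-17776) = 12085/(-35274) + 5712*(-1/17776) = 12085*(-1/35274) - 357/1111 = -12085/35274 - 357/1111 = -26019253/39189414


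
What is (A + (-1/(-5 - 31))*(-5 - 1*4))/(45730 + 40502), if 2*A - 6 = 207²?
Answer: 85709/344928 ≈ 0.24848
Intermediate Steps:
A = 42855/2 (A = 3 + (½)*207² = 3 + (½)*42849 = 3 + 42849/2 = 42855/2 ≈ 21428.)
(A + (-1/(-5 - 31))*(-5 - 1*4))/(45730 + 40502) = (42855/2 + (-1/(-5 - 31))*(-5 - 1*4))/(45730 + 40502) = (42855/2 + (-1/(-36))*(-5 - 4))/86232 = (42855/2 - 1*(-1/36)*(-9))*(1/86232) = (42855/2 + (1/36)*(-9))*(1/86232) = (42855/2 - ¼)*(1/86232) = (85709/4)*(1/86232) = 85709/344928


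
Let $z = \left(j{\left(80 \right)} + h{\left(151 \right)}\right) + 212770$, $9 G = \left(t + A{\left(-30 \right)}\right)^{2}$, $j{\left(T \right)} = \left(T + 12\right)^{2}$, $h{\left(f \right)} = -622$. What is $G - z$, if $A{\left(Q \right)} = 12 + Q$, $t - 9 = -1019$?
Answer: $- \frac{928724}{9} \approx -1.0319 \cdot 10^{5}$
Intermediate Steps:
$t = -1010$ ($t = 9 - 1019 = -1010$)
$j{\left(T \right)} = \left(12 + T\right)^{2}$
$G = \frac{1056784}{9}$ ($G = \frac{\left(-1010 + \left(12 - 30\right)\right)^{2}}{9} = \frac{\left(-1010 - 18\right)^{2}}{9} = \frac{\left(-1028\right)^{2}}{9} = \frac{1}{9} \cdot 1056784 = \frac{1056784}{9} \approx 1.1742 \cdot 10^{5}$)
$z = 220612$ ($z = \left(\left(12 + 80\right)^{2} - 622\right) + 212770 = \left(92^{2} - 622\right) + 212770 = \left(8464 - 622\right) + 212770 = 7842 + 212770 = 220612$)
$G - z = \frac{1056784}{9} - 220612 = - \frac{928724}{9}$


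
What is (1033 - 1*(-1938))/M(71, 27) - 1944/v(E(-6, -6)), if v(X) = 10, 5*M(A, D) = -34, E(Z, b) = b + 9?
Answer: -107323/170 ≈ -631.31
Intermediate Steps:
E(Z, b) = 9 + b
M(A, D) = -34/5 (M(A, D) = (⅕)*(-34) = -34/5)
(1033 - 1*(-1938))/M(71, 27) - 1944/v(E(-6, -6)) = (1033 - 1*(-1938))/(-34/5) - 1944/10 = (1033 + 1938)*(-5/34) - 1944*⅒ = 2971*(-5/34) - 972/5 = -14855/34 - 972/5 = -107323/170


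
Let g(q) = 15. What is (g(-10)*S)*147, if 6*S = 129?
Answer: 94815/2 ≈ 47408.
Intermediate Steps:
S = 43/2 (S = (1/6)*129 = 43/2 ≈ 21.500)
(g(-10)*S)*147 = (15*(43/2))*147 = (645/2)*147 = 94815/2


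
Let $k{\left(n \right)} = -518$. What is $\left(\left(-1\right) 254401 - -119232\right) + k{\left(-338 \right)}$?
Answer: $-135687$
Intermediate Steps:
$\left(\left(-1\right) 254401 - -119232\right) + k{\left(-338 \right)} = \left(\left(-1\right) 254401 - -119232\right) - 518 = \left(-254401 + 119232\right) - 518 = -135169 - 518 = -135687$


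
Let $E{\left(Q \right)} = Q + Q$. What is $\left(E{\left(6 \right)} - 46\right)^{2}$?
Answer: $1156$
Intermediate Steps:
$E{\left(Q \right)} = 2 Q$
$\left(E{\left(6 \right)} - 46\right)^{2} = \left(2 \cdot 6 - 46\right)^{2} = \left(12 - 46\right)^{2} = \left(-34\right)^{2} = 1156$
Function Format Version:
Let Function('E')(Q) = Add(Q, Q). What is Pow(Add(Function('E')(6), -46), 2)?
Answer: 1156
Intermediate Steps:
Function('E')(Q) = Mul(2, Q)
Pow(Add(Function('E')(6), -46), 2) = Pow(Add(Mul(2, 6), -46), 2) = Pow(Add(12, -46), 2) = Pow(-34, 2) = 1156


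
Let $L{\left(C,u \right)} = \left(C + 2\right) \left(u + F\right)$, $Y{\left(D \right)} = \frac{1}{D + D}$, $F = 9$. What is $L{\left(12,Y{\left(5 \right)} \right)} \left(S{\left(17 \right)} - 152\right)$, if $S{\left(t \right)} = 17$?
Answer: $-17199$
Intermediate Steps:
$Y{\left(D \right)} = \frac{1}{2 D}$
$L{\left(C,u \right)} = \left(2 + C\right) \left(9 + u\right)$ ($L{\left(C,u \right)} = \left(C + 2\right) \left(u + 9\right) = \left(2 + C\right) \left(9 + u\right)$)
$L{\left(12,Y{\left(5 \right)} \right)} \left(S{\left(17 \right)} - 152\right) = \left(18 + 2 \frac{1}{2 \cdot 5} + 9 \cdot 12 + 12 \frac{1}{2 \cdot 5}\right) \left(17 - 152\right) = \left(18 + 2 \cdot \frac{1}{2} \cdot \frac{1}{5} + 108 + 12 \cdot \frac{1}{2} \cdot \frac{1}{5}\right) \left(-135\right) = \left(18 + 2 \cdot \frac{1}{10} + 108 + 12 \cdot \frac{1}{10}\right) \left(-135\right) = \left(18 + \frac{1}{5} + 108 + \frac{6}{5}\right) \left(-135\right) = \frac{637}{5} \left(-135\right) = -17199$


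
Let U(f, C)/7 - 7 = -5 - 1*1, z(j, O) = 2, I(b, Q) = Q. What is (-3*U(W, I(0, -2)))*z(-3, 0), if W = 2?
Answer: -42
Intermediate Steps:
U(f, C) = 7 (U(f, C) = 49 + 7*(-5 - 1*1) = 49 + 7*(-5 - 1) = 49 + 7*(-6) = 49 - 42 = 7)
(-3*U(W, I(0, -2)))*z(-3, 0) = -3*7*2 = -21*2 = -42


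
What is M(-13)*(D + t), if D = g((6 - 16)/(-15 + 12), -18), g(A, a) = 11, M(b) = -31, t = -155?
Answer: 4464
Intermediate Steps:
D = 11
M(-13)*(D + t) = -31*(11 - 155) = -31*(-144) = 4464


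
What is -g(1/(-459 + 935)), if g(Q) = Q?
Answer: -1/476 ≈ -0.0021008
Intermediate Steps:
-g(1/(-459 + 935)) = -1/(-459 + 935) = -1/476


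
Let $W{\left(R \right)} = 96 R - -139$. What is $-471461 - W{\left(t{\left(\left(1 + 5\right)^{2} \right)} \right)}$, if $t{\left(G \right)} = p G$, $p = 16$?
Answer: $-526896$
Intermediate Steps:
$t{\left(G \right)} = 16 G$
$W{\left(R \right)} = 139 + 96 R$ ($W{\left(R \right)} = 96 R + 139 = 139 + 96 R$)
$-471461 - W{\left(t{\left(\left(1 + 5\right)^{2} \right)} \right)} = -471461 - \left(139 + 96 \cdot 16 \left(1 + 5\right)^{2}\right) = -471461 - \left(139 + 96 \cdot 16 \cdot 6^{2}\right) = -471461 - \left(139 + 96 \cdot 16 \cdot 36\right) = -471461 - \left(139 + 96 \cdot 576\right) = -471461 - \left(139 + 55296\right) = -471461 - 55435 = -526896$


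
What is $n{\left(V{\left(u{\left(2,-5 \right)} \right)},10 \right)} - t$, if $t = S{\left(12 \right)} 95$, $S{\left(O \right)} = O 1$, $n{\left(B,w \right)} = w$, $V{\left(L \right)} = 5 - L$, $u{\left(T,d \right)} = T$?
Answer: $-1130$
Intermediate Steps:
$S{\left(O \right)} = O$
$t = 1140$ ($t = 12 \cdot 95 = 1140$)
$n{\left(V{\left(u{\left(2,-5 \right)} \right)},10 \right)} - t = 10 - 1140 = -1130$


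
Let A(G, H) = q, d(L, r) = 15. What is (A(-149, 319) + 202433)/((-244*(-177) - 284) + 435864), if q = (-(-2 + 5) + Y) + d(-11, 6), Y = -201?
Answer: 50561/119692 ≈ 0.42243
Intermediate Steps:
q = -189 (q = (-(-2 + 5) - 201) + 15 = (-1*3 - 201) + 15 = (-3 - 201) + 15 = -204 + 15 = -189)
A(G, H) = -189
(A(-149, 319) + 202433)/((-244*(-177) - 284) + 435864) = (-189 + 202433)/((-244*(-177) - 284) + 435864) = 202244/((43188 - 284) + 435864) = 202244/(42904 + 435864) = 202244/478768 = 202244*(1/478768) = 50561/119692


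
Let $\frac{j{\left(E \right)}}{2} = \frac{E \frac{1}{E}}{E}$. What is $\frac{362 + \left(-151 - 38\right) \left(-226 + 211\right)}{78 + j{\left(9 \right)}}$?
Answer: $\frac{28773}{704} \approx 40.871$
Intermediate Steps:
$j{\left(E \right)} = \frac{2}{E}$ ($j{\left(E \right)} = 2 \frac{E \frac{1}{E}}{E} = 2 \cdot 1 \frac{1}{E} = \frac{2}{E}$)
$\frac{362 + \left(-151 - 38\right) \left(-226 + 211\right)}{78 + j{\left(9 \right)}} = \frac{362 + \left(-151 - 38\right) \left(-226 + 211\right)}{78 + \frac{2}{9}} = \frac{362 - -2835}{78 + 2 \cdot \frac{1}{9}} = \frac{362 + 2835}{78 + \frac{2}{9}} = \frac{3197}{\frac{704}{9}} = 3197 \cdot \frac{9}{704} = \frac{28773}{704}$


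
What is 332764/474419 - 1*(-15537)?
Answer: 7371380767/474419 ≈ 15538.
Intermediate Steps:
332764/474419 - 1*(-15537) = 332764*(1/474419) + 15537 = 332764/474419 + 15537 = 7371380767/474419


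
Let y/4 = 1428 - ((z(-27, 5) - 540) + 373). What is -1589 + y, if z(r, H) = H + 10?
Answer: 4731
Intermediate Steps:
z(r, H) = 10 + H
y = 6320 (y = 4*(1428 - (((10 + 5) - 540) + 373)) = 4*(1428 - ((15 - 540) + 373)) = 4*(1428 - (-525 + 373)) = 4*(1428 - 1*(-152)) = 4*(1428 + 152) = 4*1580 = 6320)
-1589 + y = -1589 + 6320 = 4731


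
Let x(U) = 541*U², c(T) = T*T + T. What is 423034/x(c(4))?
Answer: 211517/108200 ≈ 1.9549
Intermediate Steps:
c(T) = T + T² (c(T) = T² + T = T + T²)
423034/x(c(4)) = 423034/((541*(4*(1 + 4))²)) = 423034/((541*(4*5)²)) = 423034/((541*20²)) = 423034/((541*400)) = 423034/216400 = 423034*(1/216400) = 211517/108200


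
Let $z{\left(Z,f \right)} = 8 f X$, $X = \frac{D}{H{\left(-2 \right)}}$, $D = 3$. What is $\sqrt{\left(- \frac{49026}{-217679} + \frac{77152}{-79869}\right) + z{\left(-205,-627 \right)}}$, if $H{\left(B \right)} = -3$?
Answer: $\frac{\sqrt{12528456732602480951862}}{1580527641} \approx 70.818$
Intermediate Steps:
$X = -1$ ($X = \frac{3}{-3} = 3 \left(- \frac{1}{3}\right) = -1$)
$z{\left(Z,f \right)} = - 8 f$ ($z{\left(Z,f \right)} = 8 f \left(-1\right) = - 8 f$)
$\sqrt{\left(- \frac{49026}{-217679} + \frac{77152}{-79869}\right) + z{\left(-205,-627 \right)}} = \sqrt{\left(- \frac{49026}{-217679} + \frac{77152}{-79869}\right) - -5016} = \sqrt{\left(\left(-49026\right) \left(- \frac{1}{217679}\right) + 77152 \left(- \frac{1}{79869}\right)\right) + 5016} = \sqrt{\left(\frac{49026}{217679} - \frac{77152}{79869}\right) + 5016} = \sqrt{- \frac{12878712614}{17385804051} + 5016} = \sqrt{\frac{87194314407202}{17385804051}} = \frac{\sqrt{12528456732602480951862}}{1580527641}$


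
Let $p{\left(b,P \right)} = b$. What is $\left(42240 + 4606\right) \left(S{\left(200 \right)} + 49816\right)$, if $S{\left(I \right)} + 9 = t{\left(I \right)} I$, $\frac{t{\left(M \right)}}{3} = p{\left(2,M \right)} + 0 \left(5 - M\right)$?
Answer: $2389473922$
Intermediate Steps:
$t{\left(M \right)} = 6$ ($t{\left(M \right)} = 3 \left(2 + 0 \left(5 - M\right)\right) = 3 \left(2 + 0\right) = 3 \cdot 2 = 6$)
$S{\left(I \right)} = -9 + 6 I$
$\left(42240 + 4606\right) \left(S{\left(200 \right)} + 49816\right) = \left(42240 + 4606\right) \left(\left(-9 + 6 \cdot 200\right) + 49816\right) = 46846 \left(\left(-9 + 1200\right) + 49816\right) = 46846 \left(1191 + 49816\right) = 46846 \cdot 51007 = 2389473922$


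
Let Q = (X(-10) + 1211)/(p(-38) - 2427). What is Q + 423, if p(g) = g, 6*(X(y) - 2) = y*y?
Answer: 183788/435 ≈ 422.50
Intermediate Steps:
X(y) = 2 + y²/6 (X(y) = 2 + (y*y)/6 = 2 + y²/6)
Q = -217/435 (Q = ((2 + (⅙)*(-10)²) + 1211)/(-38 - 2427) = ((2 + (⅙)*100) + 1211)/(-2465) = ((2 + 50/3) + 1211)*(-1/2465) = (56/3 + 1211)*(-1/2465) = (3689/3)*(-1/2465) = -217/435 ≈ -0.49885)
Q + 423 = -217/435 + 423 = 183788/435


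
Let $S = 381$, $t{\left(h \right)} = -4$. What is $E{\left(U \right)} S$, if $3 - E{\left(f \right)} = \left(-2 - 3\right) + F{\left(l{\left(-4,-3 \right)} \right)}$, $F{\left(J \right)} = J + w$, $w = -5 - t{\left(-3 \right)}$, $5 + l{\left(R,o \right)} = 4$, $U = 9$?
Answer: $3810$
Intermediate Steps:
$l{\left(R,o \right)} = -1$ ($l{\left(R,o \right)} = -5 + 4 = -1$)
$w = -1$ ($w = -5 - -4 = -5 + 4 = -1$)
$F{\left(J \right)} = -1 + J$ ($F{\left(J \right)} = J - 1 = -1 + J$)
$E{\left(f \right)} = 10$ ($E{\left(f \right)} = 3 - \left(\left(-2 - 3\right) - 2\right) = 3 - \left(-5 - 2\right) = 3 - -7 = 3 + 7 = 10$)
$E{\left(U \right)} S = 10 \cdot 381 = 3810$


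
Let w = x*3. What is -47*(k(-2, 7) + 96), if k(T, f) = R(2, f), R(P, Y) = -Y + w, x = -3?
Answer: -3760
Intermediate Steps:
w = -9 (w = -3*3 = -9)
R(P, Y) = -9 - Y (R(P, Y) = -Y - 9 = -9 - Y)
k(T, f) = -9 - f
-47*(k(-2, 7) + 96) = -47*((-9 - 1*7) + 96) = -47*((-9 - 7) + 96) = -47*(-16 + 96) = -47*80 = -3760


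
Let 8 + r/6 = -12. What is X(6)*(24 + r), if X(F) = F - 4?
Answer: -192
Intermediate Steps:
r = -120 (r = -48 + 6*(-12) = -48 - 72 = -120)
X(F) = -4 + F
X(6)*(24 + r) = (-4 + 6)*(24 - 120) = 2*(-96) = -192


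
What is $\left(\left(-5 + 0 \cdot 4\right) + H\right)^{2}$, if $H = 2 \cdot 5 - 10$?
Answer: $25$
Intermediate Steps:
$H = 0$ ($H = 10 - 10 = 0$)
$\left(\left(-5 + 0 \cdot 4\right) + H\right)^{2} = \left(\left(-5 + 0 \cdot 4\right) + 0\right)^{2} = \left(\left(-5 + 0\right) + 0\right)^{2} = \left(-5 + 0\right)^{2} = \left(-5\right)^{2} = 25$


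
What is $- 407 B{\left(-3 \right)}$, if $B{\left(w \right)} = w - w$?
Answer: $0$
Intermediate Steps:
$B{\left(w \right)} = 0$
$- 407 B{\left(-3 \right)} = \left(-407\right) 0 = 0$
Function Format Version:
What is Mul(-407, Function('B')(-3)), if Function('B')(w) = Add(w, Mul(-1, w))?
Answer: 0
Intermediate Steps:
Function('B')(w) = 0
Mul(-407, Function('B')(-3)) = Mul(-407, 0) = 0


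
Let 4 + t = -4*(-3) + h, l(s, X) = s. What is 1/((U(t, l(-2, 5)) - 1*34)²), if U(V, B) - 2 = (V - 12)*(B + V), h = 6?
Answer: 1/64 ≈ 0.015625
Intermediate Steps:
t = 14 (t = -4 + (-4*(-3) + 6) = -4 + (12 + 6) = -4 + 18 = 14)
U(V, B) = 2 + (-12 + V)*(B + V) (U(V, B) = 2 + (V - 12)*(B + V) = 2 + (-12 + V)*(B + V))
1/((U(t, l(-2, 5)) - 1*34)²) = 1/(((2 + 14² - 12*(-2) - 12*14 - 2*14) - 1*34)²) = 1/(((2 + 196 + 24 - 168 - 28) - 34)²) = 1/((26 - 34)²) = 1/((-8)²) = 1/64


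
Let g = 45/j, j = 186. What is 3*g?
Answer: 45/62 ≈ 0.72581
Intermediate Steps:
g = 15/62 (g = 45/186 = 45*(1/186) = 15/62 ≈ 0.24194)
3*g = 3*(15/62) = 45/62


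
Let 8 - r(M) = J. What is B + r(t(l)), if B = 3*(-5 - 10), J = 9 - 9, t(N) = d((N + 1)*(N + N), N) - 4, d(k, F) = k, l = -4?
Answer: -37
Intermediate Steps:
t(N) = -4 + 2*N*(1 + N) (t(N) = (N + 1)*(N + N) - 4 = (1 + N)*(2*N) - 4 = 2*N*(1 + N) - 4 = -4 + 2*N*(1 + N))
J = 0
r(M) = 8 (r(M) = 8 - 1*0 = 8 + 0 = 8)
B = -45 (B = 3*(-15) = -45)
B + r(t(l)) = -45 + 8 = -37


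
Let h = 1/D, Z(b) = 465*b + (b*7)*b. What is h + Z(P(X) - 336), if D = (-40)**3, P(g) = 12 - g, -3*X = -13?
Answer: 346719999991/576000 ≈ 6.0194e+5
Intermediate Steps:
X = 13/3 (X = -1/3*(-13) = 13/3 ≈ 4.3333)
D = -64000
Z(b) = 7*b**2 + 465*b (Z(b) = 465*b + (7*b)*b = 465*b + 7*b**2 = 7*b**2 + 465*b)
h = -1/64000 (h = 1/(-64000) = -1/64000 ≈ -1.5625e-5)
h + Z(P(X) - 336) = -1/64000 + ((12 - 1*13/3) - 336)*(465 + 7*((12 - 1*13/3) - 336)) = -1/64000 + ((12 - 13/3) - 336)*(465 + 7*((12 - 13/3) - 336)) = -1/64000 + (23/3 - 336)*(465 + 7*(23/3 - 336)) = -1/64000 - 985*(465 + 7*(-985/3))/3 = -1/64000 - 985*(465 - 6895/3)/3 = -1/64000 - 985/3*(-5500/3) = -1/64000 + 5417500/9 = 346719999991/576000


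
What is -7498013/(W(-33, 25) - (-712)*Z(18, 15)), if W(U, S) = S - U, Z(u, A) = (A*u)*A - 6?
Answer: -7498013/2879386 ≈ -2.6040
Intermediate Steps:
Z(u, A) = -6 + u*A² (Z(u, A) = u*A² - 6 = -6 + u*A²)
-7498013/(W(-33, 25) - (-712)*Z(18, 15)) = -7498013/((25 - 1*(-33)) - (-712)*(-6 + 18*15²)) = -7498013/((25 + 33) - (-712)*(-6 + 18*225)) = -7498013/(58 - (-712)*(-6 + 4050)) = -7498013/(58 - (-712)*4044) = -7498013/(58 - 712*(-4044)) = -7498013/(58 + 2879328) = -7498013/2879386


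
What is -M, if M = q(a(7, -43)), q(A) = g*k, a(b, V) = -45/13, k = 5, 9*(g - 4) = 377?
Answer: -2065/9 ≈ -229.44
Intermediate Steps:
g = 413/9 (g = 4 + (1/9)*377 = 4 + 377/9 = 413/9 ≈ 45.889)
a(b, V) = -45/13 (a(b, V) = -45*1/13 = -45/13)
q(A) = 2065/9 (q(A) = (413/9)*5 = 2065/9)
M = 2065/9 ≈ 229.44
-M = -1*2065/9 = -2065/9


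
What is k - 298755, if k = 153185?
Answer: -145570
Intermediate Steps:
k - 298755 = 153185 - 298755 = -145570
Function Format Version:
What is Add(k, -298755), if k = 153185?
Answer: -145570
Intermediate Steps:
Add(k, -298755) = Add(153185, -298755) = -145570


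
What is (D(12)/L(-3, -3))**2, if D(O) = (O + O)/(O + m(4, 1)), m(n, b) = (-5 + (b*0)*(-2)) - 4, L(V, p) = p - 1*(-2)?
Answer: 64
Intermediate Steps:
L(V, p) = 2 + p (L(V, p) = p + 2 = 2 + p)
m(n, b) = -9 (m(n, b) = (-5 + 0*(-2)) - 4 = (-5 + 0) - 4 = -5 - 4 = -9)
D(O) = 2*O/(-9 + O) (D(O) = (O + O)/(O - 9) = (2*O)/(-9 + O) = 2*O/(-9 + O))
(D(12)/L(-3, -3))**2 = ((2*12/(-9 + 12))/(2 - 3))**2 = ((2*12/3)/(-1))**2 = ((2*12*(1/3))*(-1))**2 = (8*(-1))**2 = (-8)**2 = 64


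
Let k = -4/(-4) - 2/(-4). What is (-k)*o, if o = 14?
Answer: -21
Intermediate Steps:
k = 3/2 (k = -4*(-¼) - 2*(-¼) = 1 + ½ = 3/2 ≈ 1.5000)
(-k)*o = -1*3/2*14 = -3/2*14 = -21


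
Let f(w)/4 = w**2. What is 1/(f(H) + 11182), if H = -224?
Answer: 1/211886 ≈ 4.7195e-6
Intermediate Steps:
f(w) = 4*w**2
1/(f(H) + 11182) = 1/(4*(-224)**2 + 11182) = 1/(4*50176 + 11182) = 1/(200704 + 11182) = 1/211886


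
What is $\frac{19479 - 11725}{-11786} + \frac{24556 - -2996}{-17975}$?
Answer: $- \frac{232053011}{105926675} \approx -2.1907$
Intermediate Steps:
$\frac{19479 - 11725}{-11786} + \frac{24556 - -2996}{-17975} = \left(19479 - 11725\right) \left(- \frac{1}{11786}\right) + \left(24556 + 2996\right) \left(- \frac{1}{17975}\right) = 7754 \left(- \frac{1}{11786}\right) + 27552 \left(- \frac{1}{17975}\right) = - \frac{3877}{5893} - \frac{27552}{17975} = - \frac{232053011}{105926675}$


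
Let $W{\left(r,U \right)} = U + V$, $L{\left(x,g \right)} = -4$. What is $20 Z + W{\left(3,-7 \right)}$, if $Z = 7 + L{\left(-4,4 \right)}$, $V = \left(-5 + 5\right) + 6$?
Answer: $59$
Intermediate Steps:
$V = 6$ ($V = 0 + 6 = 6$)
$W{\left(r,U \right)} = 6 + U$ ($W{\left(r,U \right)} = U + 6 = 6 + U$)
$Z = 3$ ($Z = 7 - 4 = 3$)
$20 Z + W{\left(3,-7 \right)} = 20 \cdot 3 + \left(6 - 7\right) = 60 - 1 = 59$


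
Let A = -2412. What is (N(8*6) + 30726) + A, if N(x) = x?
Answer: 28362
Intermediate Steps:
(N(8*6) + 30726) + A = (8*6 + 30726) - 2412 = (48 + 30726) - 2412 = 30774 - 2412 = 28362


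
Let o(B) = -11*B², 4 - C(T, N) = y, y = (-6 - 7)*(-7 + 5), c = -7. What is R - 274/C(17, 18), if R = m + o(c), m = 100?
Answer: -4692/11 ≈ -426.55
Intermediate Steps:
y = 26 (y = -13*(-2) = 26)
C(T, N) = -22 (C(T, N) = 4 - 1*26 = 4 - 26 = -22)
R = -439 (R = 100 - 11*(-7)² = 100 - 11*49 = 100 - 539 = -439)
R - 274/C(17, 18) = -439 - 274/(-22) = -439 - 274*(-1/22) = -439 + 137/11 = -4692/11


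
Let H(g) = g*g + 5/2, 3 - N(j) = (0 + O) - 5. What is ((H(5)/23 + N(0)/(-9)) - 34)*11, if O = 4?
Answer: -151415/414 ≈ -365.74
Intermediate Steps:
N(j) = 4 (N(j) = 3 - ((0 + 4) - 5) = 3 - (4 - 5) = 3 - 1*(-1) = 3 + 1 = 4)
H(g) = 5/2 + g² (H(g) = g² + 5*(½) = g² + 5/2 = 5/2 + g²)
((H(5)/23 + N(0)/(-9)) - 34)*11 = (((5/2 + 5²)/23 + 4/(-9)) - 34)*11 = (((5/2 + 25)*(1/23) + 4*(-⅑)) - 34)*11 = (((55/2)*(1/23) - 4/9) - 34)*11 = ((55/46 - 4/9) - 34)*11 = (311/414 - 34)*11 = -13765/414*11 = -151415/414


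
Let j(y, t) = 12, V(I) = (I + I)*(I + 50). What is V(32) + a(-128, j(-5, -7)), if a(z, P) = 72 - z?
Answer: 5448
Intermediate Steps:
V(I) = 2*I*(50 + I) (V(I) = (2*I)*(50 + I) = 2*I*(50 + I))
V(32) + a(-128, j(-5, -7)) = 2*32*(50 + 32) + (72 - 1*(-128)) = 2*32*82 + (72 + 128) = 5248 + 200 = 5448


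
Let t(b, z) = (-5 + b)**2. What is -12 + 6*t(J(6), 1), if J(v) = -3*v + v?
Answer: 1722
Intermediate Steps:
J(v) = -2*v
-12 + 6*t(J(6), 1) = -12 + 6*(-5 - 2*6)**2 = -12 + 6*(-5 - 12)**2 = -12 + 6*(-17)**2 = -12 + 6*289 = -12 + 1734 = 1722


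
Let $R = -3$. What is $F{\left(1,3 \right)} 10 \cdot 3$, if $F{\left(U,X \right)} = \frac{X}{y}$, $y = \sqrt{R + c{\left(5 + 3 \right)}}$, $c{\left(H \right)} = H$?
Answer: $18 \sqrt{5} \approx 40.249$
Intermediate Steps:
$y = \sqrt{5}$ ($y = \sqrt{-3 + \left(5 + 3\right)} = \sqrt{-3 + 8} = \sqrt{5} \approx 2.2361$)
$F{\left(U,X \right)} = \frac{X \sqrt{5}}{5}$ ($F{\left(U,X \right)} = \frac{X}{\sqrt{5}} = X \frac{\sqrt{5}}{5} = \frac{X \sqrt{5}}{5}$)
$F{\left(1,3 \right)} 10 \cdot 3 = \frac{1}{5} \cdot 3 \sqrt{5} \cdot 10 \cdot 3 = \frac{3 \sqrt{5}}{5} \cdot 10 \cdot 3 = 6 \sqrt{5} \cdot 3 = 18 \sqrt{5}$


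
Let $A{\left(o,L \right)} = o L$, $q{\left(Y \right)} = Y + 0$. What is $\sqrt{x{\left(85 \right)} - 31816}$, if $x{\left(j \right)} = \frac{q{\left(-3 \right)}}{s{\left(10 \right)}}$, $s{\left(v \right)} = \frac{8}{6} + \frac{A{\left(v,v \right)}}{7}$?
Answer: $\frac{i \sqrt{855728302}}{164} \approx 178.37 i$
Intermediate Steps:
$q{\left(Y \right)} = Y$
$A{\left(o,L \right)} = L o$
$s{\left(v \right)} = \frac{4}{3} + \frac{v^{2}}{7}$ ($s{\left(v \right)} = \frac{8}{6} + \frac{v v}{7} = 8 \cdot \frac{1}{6} + v^{2} \cdot \frac{1}{7} = \frac{4}{3} + \frac{v^{2}}{7}$)
$x{\left(j \right)} = - \frac{63}{328}$ ($x{\left(j \right)} = - \frac{3}{\frac{4}{3} + \frac{10^{2}}{7}} = - \frac{3}{\frac{4}{3} + \frac{1}{7} \cdot 100} = - \frac{3}{\frac{4}{3} + \frac{100}{7}} = - \frac{3}{\frac{328}{21}} = \left(-3\right) \frac{21}{328} = - \frac{63}{328}$)
$\sqrt{x{\left(85 \right)} - 31816} = \sqrt{- \frac{63}{328} - 31816} = \sqrt{- \frac{10435711}{328}} = \frac{i \sqrt{855728302}}{164}$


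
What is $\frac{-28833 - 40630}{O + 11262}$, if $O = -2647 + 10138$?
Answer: $- \frac{69463}{18753} \approx -3.7041$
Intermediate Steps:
$O = 7491$
$\frac{-28833 - 40630}{O + 11262} = \frac{-28833 - 40630}{7491 + 11262} = - \frac{69463}{18753}$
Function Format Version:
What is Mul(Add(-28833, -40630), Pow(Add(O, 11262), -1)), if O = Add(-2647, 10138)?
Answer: Rational(-69463, 18753) ≈ -3.7041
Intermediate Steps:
O = 7491
Mul(Add(-28833, -40630), Pow(Add(O, 11262), -1)) = Mul(Add(-28833, -40630), Pow(Add(7491, 11262), -1)) = Mul(-69463, Pow(18753, -1)) = Mul(-69463, Rational(1, 18753)) = Rational(-69463, 18753)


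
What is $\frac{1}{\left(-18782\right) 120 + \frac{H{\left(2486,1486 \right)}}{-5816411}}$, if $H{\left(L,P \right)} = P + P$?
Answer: $- \frac{5816411}{13109259771212} \approx -4.4369 \cdot 10^{-7}$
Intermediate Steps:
$H{\left(L,P \right)} = 2 P$
$\frac{1}{\left(-18782\right) 120 + \frac{H{\left(2486,1486 \right)}}{-5816411}} = \frac{1}{\left(-18782\right) 120 + \frac{2 \cdot 1486}{-5816411}} = \frac{1}{-2253840 + 2972 \left(- \frac{1}{5816411}\right)} = \frac{1}{-2253840 - \frac{2972}{5816411}} = \frac{1}{- \frac{13109259771212}{5816411}} = - \frac{5816411}{13109259771212}$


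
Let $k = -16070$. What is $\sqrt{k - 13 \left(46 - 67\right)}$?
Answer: $i \sqrt{15797} \approx 125.69 i$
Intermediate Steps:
$\sqrt{k - 13 \left(46 - 67\right)} = \sqrt{-16070 - 13 \left(46 - 67\right)} = \sqrt{-16070 - -273} = \sqrt{-16070 + 273} = \sqrt{-15797} = i \sqrt{15797}$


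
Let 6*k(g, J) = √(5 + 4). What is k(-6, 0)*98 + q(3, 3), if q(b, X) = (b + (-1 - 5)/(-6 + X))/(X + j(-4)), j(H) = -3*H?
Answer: 148/3 ≈ 49.333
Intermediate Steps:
k(g, J) = ½ (k(g, J) = √(5 + 4)/6 = √9/6 = (⅙)*3 = ½)
q(b, X) = (b - 6/(-6 + X))/(12 + X) (q(b, X) = (b + (-1 - 5)/(-6 + X))/(X - 3*(-4)) = (b - 6/(-6 + X))/(X + 12) = (b - 6/(-6 + X))/(12 + X))
k(-6, 0)*98 + q(3, 3) = (½)*98 + (-6 - 6*3 + 3*3)/(-72 + 3² + 6*3) = 49 + (-6 - 18 + 9)/(-72 + 9 + 18) = 49 - 15/(-45) = 49 - 1/45*(-15) = 49 + ⅓ = 148/3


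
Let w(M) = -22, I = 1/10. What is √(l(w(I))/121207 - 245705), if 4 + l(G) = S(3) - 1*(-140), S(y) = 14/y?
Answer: I*√32487171861903843/363621 ≈ 495.69*I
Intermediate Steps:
I = ⅒ ≈ 0.10000
l(G) = 422/3 (l(G) = -4 + (14/3 - 1*(-140)) = -4 + (14*(⅓) + 140) = -4 + (14/3 + 140) = -4 + 434/3 = 422/3)
√(l(w(I))/121207 - 245705) = √((422/3)/121207 - 245705) = √((422/3)*(1/121207) - 245705) = √(422/363621 - 245705) = √(-89343497383/363621) = I*√32487171861903843/363621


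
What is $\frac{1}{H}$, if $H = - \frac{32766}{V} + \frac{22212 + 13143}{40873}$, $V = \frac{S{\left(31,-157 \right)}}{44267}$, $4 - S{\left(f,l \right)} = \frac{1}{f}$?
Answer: $- \frac{1675793}{612604906511407} \approx -2.7355 \cdot 10^{-9}$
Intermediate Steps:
$S{\left(f,l \right)} = 4 - \frac{1}{f}$
$V = \frac{123}{1372277}$ ($V = \frac{4 - \frac{1}{31}}{44267} = \left(4 - \frac{1}{31}\right) \frac{1}{44267} = \frac{123}{31} \cdot \frac{1}{44267} = \frac{123}{1372277} \approx 8.9632 \cdot 10^{-5}$)
$H = - \frac{612604906511407}{1675793}$ ($H = - \frac{32766}{\frac{123}{1372277}} + \frac{22212 + 13143}{40873} = \left(-32766\right) \frac{1372277}{123} + 35355 \cdot \frac{1}{40873} = - \frac{14988009394}{41} + \frac{35355}{40873} = - \frac{612604906511407}{1675793} \approx -3.6556 \cdot 10^{8}$)
$\frac{1}{H} = \frac{1}{- \frac{612604906511407}{1675793}} = - \frac{1675793}{612604906511407}$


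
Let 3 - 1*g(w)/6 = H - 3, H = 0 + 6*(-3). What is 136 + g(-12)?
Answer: 280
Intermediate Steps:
H = -18 (H = 0 - 18 = -18)
g(w) = 144 (g(w) = 18 - 6*(-18 - 3) = 18 - 6*(-21) = 18 + 126 = 144)
136 + g(-12) = 136 + 144 = 280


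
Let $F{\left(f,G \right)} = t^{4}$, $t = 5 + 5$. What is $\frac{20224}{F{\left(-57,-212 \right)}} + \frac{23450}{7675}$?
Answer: $\frac{974298}{191875} \approx 5.0778$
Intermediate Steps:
$t = 10$
$F{\left(f,G \right)} = 10000$ ($F{\left(f,G \right)} = 10^{4} = 10000$)
$\frac{20224}{F{\left(-57,-212 \right)}} + \frac{23450}{7675} = \frac{20224}{10000} + \frac{23450}{7675} = 20224 \cdot \frac{1}{10000} + 23450 \cdot \frac{1}{7675} = \frac{1264}{625} + \frac{938}{307} = \frac{974298}{191875}$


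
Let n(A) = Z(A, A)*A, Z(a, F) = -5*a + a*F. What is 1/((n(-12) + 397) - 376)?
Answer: -1/2427 ≈ -0.00041203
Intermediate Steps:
Z(a, F) = -5*a + F*a
n(A) = A²*(-5 + A) (n(A) = (A*(-5 + A))*A = A²*(-5 + A))
1/((n(-12) + 397) - 376) = 1/(((-12)²*(-5 - 12) + 397) - 376) = 1/((144*(-17) + 397) - 376) = 1/((-2448 + 397) - 376) = 1/(-2051 - 376) = 1/(-2427) = -1/2427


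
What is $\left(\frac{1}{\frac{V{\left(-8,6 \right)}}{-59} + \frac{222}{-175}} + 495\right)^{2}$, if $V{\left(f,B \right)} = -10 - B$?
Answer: $\frac{25879451224225}{106048804} \approx 2.4403 \cdot 10^{5}$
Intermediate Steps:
$\left(\frac{1}{\frac{V{\left(-8,6 \right)}}{-59} + \frac{222}{-175}} + 495\right)^{2} = \left(\frac{1}{\frac{-10 - 6}{-59} + \frac{222}{-175}} + 495\right)^{2} = \left(\frac{1}{\left(-10 - 6\right) \left(- \frac{1}{59}\right) + 222 \left(- \frac{1}{175}\right)} + 495\right)^{2} = \left(\frac{1}{\left(-16\right) \left(- \frac{1}{59}\right) - \frac{222}{175}} + 495\right)^{2} = \left(\frac{1}{\frac{16}{59} - \frac{222}{175}} + 495\right)^{2} = \left(\frac{1}{- \frac{10298}{10325}} + 495\right)^{2} = \left(- \frac{10325}{10298} + 495\right)^{2} = \left(\frac{5087185}{10298}\right)^{2} = \frac{25879451224225}{106048804}$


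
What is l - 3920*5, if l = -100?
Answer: -19700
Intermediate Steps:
l - 3920*5 = -100 - 3920*5 = -100 - 98*200 = -100 - 19600 = -19700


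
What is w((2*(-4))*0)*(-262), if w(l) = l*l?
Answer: 0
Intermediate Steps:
w(l) = l²
w((2*(-4))*0)*(-262) = ((2*(-4))*0)²*(-262) = (-8*0)²*(-262) = 0²*(-262) = 0*(-262) = 0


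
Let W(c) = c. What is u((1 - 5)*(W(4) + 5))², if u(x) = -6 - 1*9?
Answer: 225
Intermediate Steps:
u(x) = -15 (u(x) = -6 - 9 = -15)
u((1 - 5)*(W(4) + 5))² = (-15)² = 225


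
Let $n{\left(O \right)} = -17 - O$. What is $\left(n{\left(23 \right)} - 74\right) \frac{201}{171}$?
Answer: $-134$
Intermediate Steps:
$\left(n{\left(23 \right)} - 74\right) \frac{201}{171} = \left(\left(-17 - 23\right) - 74\right) \frac{201}{171} = \left(\left(-17 - 23\right) - 74\right) 201 \cdot \frac{1}{171} = \left(-40 - 74\right) \frac{67}{57} = \left(-114\right) \frac{67}{57} = -134$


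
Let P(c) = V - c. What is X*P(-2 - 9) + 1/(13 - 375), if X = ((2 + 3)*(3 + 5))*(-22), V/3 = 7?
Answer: -10193921/362 ≈ -28160.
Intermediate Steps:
V = 21 (V = 3*7 = 21)
P(c) = 21 - c
X = -880 (X = (5*8)*(-22) = 40*(-22) = -880)
X*P(-2 - 9) + 1/(13 - 375) = -880*(21 - (-2 - 9)) + 1/(13 - 375) = -880*(21 - 1*(-11)) + 1/(-362) = -880*(21 + 11) - 1/362 = -880*32 - 1/362 = -28160 - 1/362 = -10193921/362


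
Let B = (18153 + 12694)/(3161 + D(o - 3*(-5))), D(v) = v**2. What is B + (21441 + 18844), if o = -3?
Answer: 133172772/3305 ≈ 40294.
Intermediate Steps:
B = 30847/3305 (B = (18153 + 12694)/(3161 + (-3 - 3*(-5))**2) = 30847/(3161 + (-3 + 15)**2) = 30847/(3161 + 12**2) = 30847/(3161 + 144) = 30847/3305 ≈ 9.3334)
B + (21441 + 18844) = 30847/3305 + (21441 + 18844) = 30847/3305 + 40285 = 133172772/3305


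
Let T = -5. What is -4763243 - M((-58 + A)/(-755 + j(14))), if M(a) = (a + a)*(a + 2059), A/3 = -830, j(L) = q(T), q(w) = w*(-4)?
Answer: -1074947123/225 ≈ -4.7775e+6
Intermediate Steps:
q(w) = -4*w
j(L) = 20 (j(L) = -4*(-5) = 20)
A = -2490 (A = 3*(-830) = -2490)
M(a) = 2*a*(2059 + a) (M(a) = (2*a)*(2059 + a) = 2*a*(2059 + a))
-4763243 - M((-58 + A)/(-755 + j(14))) = -4763243 - 2*(-58 - 2490)/(-755 + 20)*(2059 + (-58 - 2490)/(-755 + 20)) = -4763243 - 2*(-2548/(-735))*(2059 - 2548/(-735)) = -4763243 - 2*(-2548*(-1/735))*(2059 - 2548*(-1/735)) = -4763243 - 2*52*(2059 + 52/15)/15 = -4763243 - 2*52*30937/(15*15) = -4763243 - 1*3217448/225 = -4763243 - 3217448/225 = -1074947123/225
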